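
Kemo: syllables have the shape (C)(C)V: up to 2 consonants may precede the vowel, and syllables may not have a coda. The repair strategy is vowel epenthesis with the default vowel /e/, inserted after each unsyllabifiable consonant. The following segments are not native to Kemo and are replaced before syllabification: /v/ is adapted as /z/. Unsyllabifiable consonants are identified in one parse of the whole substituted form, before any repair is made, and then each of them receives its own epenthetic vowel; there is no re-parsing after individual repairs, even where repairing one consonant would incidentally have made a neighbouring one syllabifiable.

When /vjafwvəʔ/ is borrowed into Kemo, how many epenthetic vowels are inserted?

2

After substitution the input is /zjafwzəʔ/.
The unsyllabifiable consonants are /f/, /ʔ/; each receives one epenthetic vowel.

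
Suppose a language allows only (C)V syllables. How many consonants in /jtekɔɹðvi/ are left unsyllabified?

3

The consonants /j/, /ɹ/, /ð/ cannot be parsed into a legal (C)V syllable (no codas are permitted; onsets are limited to one consonant).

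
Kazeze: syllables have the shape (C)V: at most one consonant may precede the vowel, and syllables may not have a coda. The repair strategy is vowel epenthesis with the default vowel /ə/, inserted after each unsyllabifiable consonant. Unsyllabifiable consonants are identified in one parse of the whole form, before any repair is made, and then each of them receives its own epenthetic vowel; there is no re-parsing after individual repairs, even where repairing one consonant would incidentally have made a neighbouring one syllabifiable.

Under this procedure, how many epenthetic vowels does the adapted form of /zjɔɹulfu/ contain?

2

The unsyllabifiable consonants are /z/, /l/; each receives one epenthetic vowel.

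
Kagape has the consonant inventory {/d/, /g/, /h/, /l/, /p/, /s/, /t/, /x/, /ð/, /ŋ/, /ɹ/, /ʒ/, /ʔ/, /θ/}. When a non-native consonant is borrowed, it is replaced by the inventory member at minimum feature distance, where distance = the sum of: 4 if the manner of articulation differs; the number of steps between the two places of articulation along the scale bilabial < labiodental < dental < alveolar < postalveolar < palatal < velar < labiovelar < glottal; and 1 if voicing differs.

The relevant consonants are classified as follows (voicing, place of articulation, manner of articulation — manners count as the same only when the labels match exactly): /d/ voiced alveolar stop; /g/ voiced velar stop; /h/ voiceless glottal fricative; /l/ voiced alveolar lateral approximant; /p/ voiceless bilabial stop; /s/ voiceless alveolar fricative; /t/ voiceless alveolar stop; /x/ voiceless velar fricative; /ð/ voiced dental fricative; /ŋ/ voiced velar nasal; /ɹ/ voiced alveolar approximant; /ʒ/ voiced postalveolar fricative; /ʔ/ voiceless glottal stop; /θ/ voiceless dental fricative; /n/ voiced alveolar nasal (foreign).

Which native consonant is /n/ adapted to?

ŋ

/ŋ/ is closest: same manner (nasal), place distance 3 (alveolar→velar), same voicing; total 3. Next closest is /d/ at distance 4.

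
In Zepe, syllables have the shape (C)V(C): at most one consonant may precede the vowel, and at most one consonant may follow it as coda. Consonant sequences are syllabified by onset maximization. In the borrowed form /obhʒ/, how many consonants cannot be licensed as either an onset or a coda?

Syllabifying with onset maximization leaves /h/, /ʒ/ stranded (at most one coda consonant is licensed; onsets are limited to one consonant).

2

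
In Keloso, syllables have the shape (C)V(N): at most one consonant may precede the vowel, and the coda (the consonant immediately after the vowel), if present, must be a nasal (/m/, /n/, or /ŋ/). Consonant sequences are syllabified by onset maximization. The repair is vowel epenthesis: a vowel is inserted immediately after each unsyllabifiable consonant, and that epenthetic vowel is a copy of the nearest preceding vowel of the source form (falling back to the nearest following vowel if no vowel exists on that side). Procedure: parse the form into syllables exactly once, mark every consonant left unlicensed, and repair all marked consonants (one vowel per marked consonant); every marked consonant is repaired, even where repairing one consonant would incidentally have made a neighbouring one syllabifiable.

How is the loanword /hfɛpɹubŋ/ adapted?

Under (C)V(N), the unsyllabifiable consonants are /h/, /p/, /b/, /ŋ/ (only a nasal (/m/, /n/, or /ŋ/) is licensed in coda position; onsets are limited to one consonant).
Inserting the epenthetic vowel yields /h/ → /hɛ/, /p/ → /pɛ/, /b/ → /bu/, /ŋ/ → /ŋu/.

hɛfɛpɛɹubuŋu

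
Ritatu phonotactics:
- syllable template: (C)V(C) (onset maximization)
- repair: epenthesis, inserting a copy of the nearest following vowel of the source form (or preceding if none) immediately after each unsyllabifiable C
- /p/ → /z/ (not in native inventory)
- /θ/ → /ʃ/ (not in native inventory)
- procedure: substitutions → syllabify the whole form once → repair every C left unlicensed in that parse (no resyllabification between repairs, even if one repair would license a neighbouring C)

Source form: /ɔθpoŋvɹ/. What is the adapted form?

Substitution: /θ/ → /ʃ/, /p/ → /z/, giving /ɔʃzoŋvɹ/.
Under (C)V(C), the unsyllabifiable consonants are /v/, /ɹ/ (at most one coda consonant is licensed; onsets are limited to one consonant).
Each unlicensed consonant becomes the onset of a new syllable: /v/ → /vo/, /ɹ/ → /ɹo/.

ɔʃzoŋvoɹo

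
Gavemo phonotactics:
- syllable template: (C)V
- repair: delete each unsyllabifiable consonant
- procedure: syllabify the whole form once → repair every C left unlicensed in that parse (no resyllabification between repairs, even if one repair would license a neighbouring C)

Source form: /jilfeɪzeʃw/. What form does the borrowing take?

jifeɪze

Under (C)V, the unsyllabifiable consonants are /l/, /ʃ/, /w/ (no codas are permitted; onsets are limited to one consonant).
Deletion applies to /l/, /ʃ/, /w/.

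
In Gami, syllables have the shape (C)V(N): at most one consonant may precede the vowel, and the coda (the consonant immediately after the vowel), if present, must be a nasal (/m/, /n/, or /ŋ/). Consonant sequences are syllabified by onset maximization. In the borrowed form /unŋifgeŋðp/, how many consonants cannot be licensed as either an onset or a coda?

3

Syllabifying with onset maximization leaves /f/, /ð/, /p/ stranded (only a nasal (/m/, /n/, or /ŋ/) is licensed in coda position; onsets are limited to one consonant).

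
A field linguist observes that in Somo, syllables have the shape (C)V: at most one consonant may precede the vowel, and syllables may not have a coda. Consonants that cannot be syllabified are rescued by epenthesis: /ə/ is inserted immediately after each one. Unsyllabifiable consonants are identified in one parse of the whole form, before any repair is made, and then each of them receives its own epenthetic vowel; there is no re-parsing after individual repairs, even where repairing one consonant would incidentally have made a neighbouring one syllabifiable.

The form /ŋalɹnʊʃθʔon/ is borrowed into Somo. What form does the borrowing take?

Syllabifying with onset maximization leaves /l/, /ɹ/, /ʃ/, /θ/, /n/ stranded (no codas are permitted; onsets are limited to one consonant).
Each unlicensed consonant becomes the onset of a new syllable: /l/ → /lə/, /ɹ/ → /ɹə/, /ʃ/ → /ʃə/, /θ/ → /θə/, /n/ → /nə/.

ŋaləɹənʊʃəθəʔonə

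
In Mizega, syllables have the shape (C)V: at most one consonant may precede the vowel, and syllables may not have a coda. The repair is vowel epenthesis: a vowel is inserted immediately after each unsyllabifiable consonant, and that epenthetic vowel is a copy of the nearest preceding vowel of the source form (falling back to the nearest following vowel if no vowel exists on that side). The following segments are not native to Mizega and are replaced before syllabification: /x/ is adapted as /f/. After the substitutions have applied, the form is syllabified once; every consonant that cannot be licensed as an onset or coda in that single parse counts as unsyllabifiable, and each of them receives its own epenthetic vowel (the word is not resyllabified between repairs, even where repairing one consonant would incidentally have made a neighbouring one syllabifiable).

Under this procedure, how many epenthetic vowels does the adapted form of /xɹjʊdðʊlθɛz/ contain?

5

After substitution the input is /fɹjʊdðʊlθɛz/.
The unsyllabifiable consonants are /f/, /ɹ/, /d/, /l/, /z/; each receives one epenthetic vowel.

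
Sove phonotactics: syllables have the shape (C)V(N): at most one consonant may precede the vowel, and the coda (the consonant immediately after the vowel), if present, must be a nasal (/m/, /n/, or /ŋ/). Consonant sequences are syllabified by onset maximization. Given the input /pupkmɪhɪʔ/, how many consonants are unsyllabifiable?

3

Syllabifying with onset maximization leaves /p/, /k/, /ʔ/ stranded (only a nasal (/m/, /n/, or /ŋ/) is licensed in coda position; onsets are limited to one consonant).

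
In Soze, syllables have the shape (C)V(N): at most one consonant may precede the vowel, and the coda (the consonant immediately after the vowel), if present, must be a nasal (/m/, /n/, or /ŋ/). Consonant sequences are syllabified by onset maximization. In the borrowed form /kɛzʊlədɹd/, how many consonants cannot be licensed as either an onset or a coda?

3

The consonants /d/, /ɹ/, /d/ cannot be parsed into a legal (C)V(N) syllable (only a nasal (/m/, /n/, or /ŋ/) is licensed in coda position; onsets are limited to one consonant).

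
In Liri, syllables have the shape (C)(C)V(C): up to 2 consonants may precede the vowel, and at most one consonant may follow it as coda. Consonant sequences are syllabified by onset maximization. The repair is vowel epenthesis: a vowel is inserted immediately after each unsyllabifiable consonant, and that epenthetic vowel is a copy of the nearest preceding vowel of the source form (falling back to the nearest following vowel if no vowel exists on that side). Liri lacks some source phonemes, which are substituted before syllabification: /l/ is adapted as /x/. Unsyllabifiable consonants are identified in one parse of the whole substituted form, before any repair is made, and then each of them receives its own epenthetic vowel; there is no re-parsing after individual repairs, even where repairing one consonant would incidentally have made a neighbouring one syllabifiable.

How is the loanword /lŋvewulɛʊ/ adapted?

Substitution: /l/ → /x/, giving /xŋvewuxɛʊ/.
Under (C)(C)V(C), the unsyllabifiable consonants are /x/ (at most one coda consonant is licensed; onsets may contain at most 2 consonants).
Epenthesis after each stranded consonant: /x/ → /xe/.

xeŋvewuxɛʊ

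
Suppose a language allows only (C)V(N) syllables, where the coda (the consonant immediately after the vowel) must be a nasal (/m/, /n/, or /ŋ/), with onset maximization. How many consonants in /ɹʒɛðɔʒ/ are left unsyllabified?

Syllabifying with onset maximization leaves /ɹ/, /ʒ/ stranded (only a nasal (/m/, /n/, or /ŋ/) is licensed in coda position; onsets are limited to one consonant).

2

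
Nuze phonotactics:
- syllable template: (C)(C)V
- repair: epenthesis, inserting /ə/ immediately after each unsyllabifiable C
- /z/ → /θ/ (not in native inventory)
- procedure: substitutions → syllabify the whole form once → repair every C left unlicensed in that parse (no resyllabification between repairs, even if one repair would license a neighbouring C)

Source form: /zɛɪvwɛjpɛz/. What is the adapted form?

Substitution: /z/ → /θ/, giving /θɛɪvwɛjpɛθ/.
The consonants /θ/ cannot be parsed into a legal (C)(C)V syllable (no codas are permitted; onsets may contain at most 2 consonants).
Epenthesis after each stranded consonant: /θ/ → /θə/.

θɛɪvwɛjpɛθə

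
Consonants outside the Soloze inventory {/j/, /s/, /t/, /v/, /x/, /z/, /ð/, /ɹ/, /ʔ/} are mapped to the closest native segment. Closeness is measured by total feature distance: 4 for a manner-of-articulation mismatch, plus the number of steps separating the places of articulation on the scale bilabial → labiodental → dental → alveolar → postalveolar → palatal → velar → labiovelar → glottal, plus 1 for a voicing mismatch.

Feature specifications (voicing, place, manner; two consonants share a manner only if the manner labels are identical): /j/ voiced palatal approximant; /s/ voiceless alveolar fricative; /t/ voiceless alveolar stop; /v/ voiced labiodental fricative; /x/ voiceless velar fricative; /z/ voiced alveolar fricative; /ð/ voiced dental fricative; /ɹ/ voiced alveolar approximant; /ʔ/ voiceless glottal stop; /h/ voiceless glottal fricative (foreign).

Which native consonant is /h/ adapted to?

x

/x/ is closest: same manner (fricative), place distance 2 (glottal→velar), same voicing; total 2. Next closest is /ʔ/ at distance 4.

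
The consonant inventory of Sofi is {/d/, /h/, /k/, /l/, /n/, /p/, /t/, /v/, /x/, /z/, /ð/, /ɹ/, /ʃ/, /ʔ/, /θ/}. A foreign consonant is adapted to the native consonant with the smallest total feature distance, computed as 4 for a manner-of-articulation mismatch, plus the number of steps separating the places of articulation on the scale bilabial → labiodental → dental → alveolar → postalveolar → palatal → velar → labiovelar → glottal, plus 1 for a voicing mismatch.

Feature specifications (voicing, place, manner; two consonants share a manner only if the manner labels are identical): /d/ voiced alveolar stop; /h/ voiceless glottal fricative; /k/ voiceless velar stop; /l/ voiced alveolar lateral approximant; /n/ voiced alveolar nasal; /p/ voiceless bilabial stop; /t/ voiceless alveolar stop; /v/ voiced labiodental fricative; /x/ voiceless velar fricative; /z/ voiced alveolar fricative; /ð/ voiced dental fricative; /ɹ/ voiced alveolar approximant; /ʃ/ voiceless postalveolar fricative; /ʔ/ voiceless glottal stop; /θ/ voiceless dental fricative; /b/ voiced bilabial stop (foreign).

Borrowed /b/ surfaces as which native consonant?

p

/p/ is closest: same manner (stop), place distance 0 (bilabial→bilabial), voicing differs (+1); total 1. Next closest is /d/ at distance 3.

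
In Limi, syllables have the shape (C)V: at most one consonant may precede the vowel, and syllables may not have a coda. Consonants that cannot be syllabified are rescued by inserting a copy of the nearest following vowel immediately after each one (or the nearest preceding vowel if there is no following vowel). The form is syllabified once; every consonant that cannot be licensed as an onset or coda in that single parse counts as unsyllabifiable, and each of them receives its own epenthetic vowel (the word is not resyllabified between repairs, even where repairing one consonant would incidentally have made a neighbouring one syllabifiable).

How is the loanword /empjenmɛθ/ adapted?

Under (C)V, the unsyllabifiable consonants are /m/, /p/, /n/, /θ/ (no codas are permitted; onsets are limited to one consonant).
Inserting the epenthetic vowel yields /m/ → /me/, /p/ → /pe/, /n/ → /nɛ/, /θ/ → /θɛ/.

emepejenɛmɛθɛ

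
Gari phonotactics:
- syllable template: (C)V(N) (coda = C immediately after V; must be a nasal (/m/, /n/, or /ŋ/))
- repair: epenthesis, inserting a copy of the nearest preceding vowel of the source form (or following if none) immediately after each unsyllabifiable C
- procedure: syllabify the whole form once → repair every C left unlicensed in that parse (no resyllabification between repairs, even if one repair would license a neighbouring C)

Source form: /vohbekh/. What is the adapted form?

The consonants /h/, /k/, /h/ cannot be parsed into a legal (C)V(N) syllable (only a nasal (/m/, /n/, or /ŋ/) is licensed in coda position; onsets are limited to one consonant).
Epenthesis after each stranded consonant: /h/ → /ho/, /k/ → /ke/, /h/ → /he/.

vohobekehe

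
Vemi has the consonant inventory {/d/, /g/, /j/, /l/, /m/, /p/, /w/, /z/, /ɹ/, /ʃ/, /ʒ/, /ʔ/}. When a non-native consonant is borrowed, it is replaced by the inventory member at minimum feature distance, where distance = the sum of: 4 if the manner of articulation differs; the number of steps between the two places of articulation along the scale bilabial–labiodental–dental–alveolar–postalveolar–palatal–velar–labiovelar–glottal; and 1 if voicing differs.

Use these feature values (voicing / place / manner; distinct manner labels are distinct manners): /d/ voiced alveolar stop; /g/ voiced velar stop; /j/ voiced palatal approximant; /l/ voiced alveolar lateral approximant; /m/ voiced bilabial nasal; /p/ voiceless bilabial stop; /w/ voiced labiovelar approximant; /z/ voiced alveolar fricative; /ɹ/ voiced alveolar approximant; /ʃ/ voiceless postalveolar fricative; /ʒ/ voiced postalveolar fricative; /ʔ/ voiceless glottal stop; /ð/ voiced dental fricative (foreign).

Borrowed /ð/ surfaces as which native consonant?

z

/z/ is closest: same manner (fricative), place distance 1 (dental→alveolar), same voicing; total 1. Next closest is /ʒ/ at distance 2.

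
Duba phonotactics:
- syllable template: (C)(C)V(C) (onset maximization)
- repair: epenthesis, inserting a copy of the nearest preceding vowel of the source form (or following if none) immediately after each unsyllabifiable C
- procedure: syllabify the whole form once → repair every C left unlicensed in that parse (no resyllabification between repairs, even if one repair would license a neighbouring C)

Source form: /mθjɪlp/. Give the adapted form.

Under (C)(C)V(C), the unsyllabifiable consonants are /m/, /p/ (at most one coda consonant is licensed; onsets may contain at most 2 consonants).
Inserting the epenthetic vowel yields /m/ → /mɪ/, /p/ → /pɪ/.

mɪθjɪlpɪ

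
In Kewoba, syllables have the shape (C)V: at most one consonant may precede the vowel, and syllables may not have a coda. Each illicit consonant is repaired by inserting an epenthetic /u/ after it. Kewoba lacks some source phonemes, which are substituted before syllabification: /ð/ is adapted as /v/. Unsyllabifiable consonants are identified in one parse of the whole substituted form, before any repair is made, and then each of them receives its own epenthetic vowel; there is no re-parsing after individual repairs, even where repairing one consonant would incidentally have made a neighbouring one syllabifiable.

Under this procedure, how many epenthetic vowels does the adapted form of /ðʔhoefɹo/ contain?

After substitution the input is /vʔhoefɹo/.
The unsyllabifiable consonants are /v/, /ʔ/, /f/; each receives one epenthetic vowel.

3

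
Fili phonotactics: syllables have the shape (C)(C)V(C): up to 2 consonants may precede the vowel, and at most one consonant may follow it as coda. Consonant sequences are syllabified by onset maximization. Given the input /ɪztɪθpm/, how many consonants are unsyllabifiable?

The consonants /p/, /m/ cannot be parsed into a legal (C)(C)V(C) syllable (at most one coda consonant is licensed; onsets may contain at most 2 consonants).

2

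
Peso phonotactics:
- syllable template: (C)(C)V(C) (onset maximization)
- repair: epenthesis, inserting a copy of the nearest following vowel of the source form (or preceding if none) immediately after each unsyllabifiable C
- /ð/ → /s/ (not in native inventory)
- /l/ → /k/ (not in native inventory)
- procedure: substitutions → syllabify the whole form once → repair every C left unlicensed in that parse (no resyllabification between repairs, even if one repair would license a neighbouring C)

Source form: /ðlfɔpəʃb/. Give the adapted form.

sɔkfɔpəʃbə

Substitution: /ð/ → /s/, /l/ → /k/, giving /skfɔpəʃb/.
Under (C)(C)V(C), the unsyllabifiable consonants are /s/, /b/ (at most one coda consonant is licensed; onsets may contain at most 2 consonants).
Each unlicensed consonant becomes the onset of a new syllable: /s/ → /sɔ/, /b/ → /bə/.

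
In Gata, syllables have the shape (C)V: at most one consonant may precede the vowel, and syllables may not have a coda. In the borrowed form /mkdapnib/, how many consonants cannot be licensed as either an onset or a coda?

Syllabifying with onset maximization leaves /m/, /k/, /p/, /b/ stranded (no codas are permitted; onsets are limited to one consonant).

4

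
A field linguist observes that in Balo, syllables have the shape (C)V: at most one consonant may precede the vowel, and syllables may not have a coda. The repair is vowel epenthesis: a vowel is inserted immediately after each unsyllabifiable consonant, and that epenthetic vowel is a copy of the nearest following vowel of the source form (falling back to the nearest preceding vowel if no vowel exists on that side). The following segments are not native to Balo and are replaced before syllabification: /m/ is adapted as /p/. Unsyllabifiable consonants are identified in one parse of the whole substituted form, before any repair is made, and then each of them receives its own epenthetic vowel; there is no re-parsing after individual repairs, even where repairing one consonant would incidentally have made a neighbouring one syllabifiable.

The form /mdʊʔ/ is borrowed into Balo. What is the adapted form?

Substitution: /m/ → /p/, giving /pdʊʔ/.
The consonants /p/, /ʔ/ cannot be parsed into a legal (C)V syllable (no codas are permitted; onsets are limited to one consonant).
Each unlicensed consonant becomes the onset of a new syllable: /p/ → /pʊ/, /ʔ/ → /ʔʊ/.

pʊdʊʔʊ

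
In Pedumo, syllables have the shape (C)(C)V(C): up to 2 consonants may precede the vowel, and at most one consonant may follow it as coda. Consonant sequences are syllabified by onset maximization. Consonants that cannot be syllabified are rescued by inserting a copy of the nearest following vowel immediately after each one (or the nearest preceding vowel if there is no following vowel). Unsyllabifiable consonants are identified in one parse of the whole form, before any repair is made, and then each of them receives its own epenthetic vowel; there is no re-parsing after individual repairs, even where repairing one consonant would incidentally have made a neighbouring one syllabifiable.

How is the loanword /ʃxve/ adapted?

Under (C)(C)V(C), the unsyllabifiable consonants are /ʃ/ (at most one coda consonant is licensed; onsets may contain at most 2 consonants).
Each unlicensed consonant becomes the onset of a new syllable: /ʃ/ → /ʃe/.

ʃexve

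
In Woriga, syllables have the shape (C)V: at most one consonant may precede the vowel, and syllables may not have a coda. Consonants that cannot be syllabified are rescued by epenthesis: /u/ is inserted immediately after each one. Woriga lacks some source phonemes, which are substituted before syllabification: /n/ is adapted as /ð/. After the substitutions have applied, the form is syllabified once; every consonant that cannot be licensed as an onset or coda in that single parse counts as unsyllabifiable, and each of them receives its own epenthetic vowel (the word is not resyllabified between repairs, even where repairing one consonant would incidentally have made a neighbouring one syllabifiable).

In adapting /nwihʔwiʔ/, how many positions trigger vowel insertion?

After substitution the input is /ðwihʔwiʔ/.
The unsyllabifiable consonants are /ð/, /h/, /ʔ/, /ʔ/; each receives one epenthetic vowel.

4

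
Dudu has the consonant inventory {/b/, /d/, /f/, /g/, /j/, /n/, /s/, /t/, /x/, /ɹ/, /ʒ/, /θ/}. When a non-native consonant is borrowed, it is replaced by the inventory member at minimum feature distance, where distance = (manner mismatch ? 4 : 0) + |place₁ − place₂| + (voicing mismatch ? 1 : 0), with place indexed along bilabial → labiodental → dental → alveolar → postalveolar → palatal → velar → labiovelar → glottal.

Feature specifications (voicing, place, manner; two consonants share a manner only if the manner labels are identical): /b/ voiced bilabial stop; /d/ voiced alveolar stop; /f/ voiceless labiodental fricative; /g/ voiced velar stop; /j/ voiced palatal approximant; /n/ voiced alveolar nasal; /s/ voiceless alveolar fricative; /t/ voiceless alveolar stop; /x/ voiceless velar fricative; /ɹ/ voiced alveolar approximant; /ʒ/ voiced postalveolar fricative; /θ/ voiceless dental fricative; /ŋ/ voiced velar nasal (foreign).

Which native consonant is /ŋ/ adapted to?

n

/n/ is closest: same manner (nasal), place distance 3 (velar→alveolar), same voicing; total 3. Next closest is /g/ at distance 4.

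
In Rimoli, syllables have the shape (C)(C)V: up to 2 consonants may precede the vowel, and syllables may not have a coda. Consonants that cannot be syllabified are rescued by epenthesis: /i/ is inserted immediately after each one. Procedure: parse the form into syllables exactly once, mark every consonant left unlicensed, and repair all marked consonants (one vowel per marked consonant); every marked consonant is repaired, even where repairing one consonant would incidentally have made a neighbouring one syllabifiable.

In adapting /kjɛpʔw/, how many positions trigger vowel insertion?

3

The unsyllabifiable consonants are /p/, /ʔ/, /w/; each receives one epenthetic vowel.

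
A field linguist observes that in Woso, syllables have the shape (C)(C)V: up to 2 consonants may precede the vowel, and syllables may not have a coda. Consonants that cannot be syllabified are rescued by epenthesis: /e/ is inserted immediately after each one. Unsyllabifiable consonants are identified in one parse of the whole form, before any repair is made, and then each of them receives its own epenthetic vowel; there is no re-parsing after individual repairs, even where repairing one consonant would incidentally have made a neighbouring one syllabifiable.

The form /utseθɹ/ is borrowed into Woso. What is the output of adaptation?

The consonants /θ/, /ɹ/ cannot be parsed into a legal (C)(C)V syllable (no codas are permitted; onsets may contain at most 2 consonants).
Inserting the epenthetic vowel yields /θ/ → /θe/, /ɹ/ → /ɹe/.

utseθeɹe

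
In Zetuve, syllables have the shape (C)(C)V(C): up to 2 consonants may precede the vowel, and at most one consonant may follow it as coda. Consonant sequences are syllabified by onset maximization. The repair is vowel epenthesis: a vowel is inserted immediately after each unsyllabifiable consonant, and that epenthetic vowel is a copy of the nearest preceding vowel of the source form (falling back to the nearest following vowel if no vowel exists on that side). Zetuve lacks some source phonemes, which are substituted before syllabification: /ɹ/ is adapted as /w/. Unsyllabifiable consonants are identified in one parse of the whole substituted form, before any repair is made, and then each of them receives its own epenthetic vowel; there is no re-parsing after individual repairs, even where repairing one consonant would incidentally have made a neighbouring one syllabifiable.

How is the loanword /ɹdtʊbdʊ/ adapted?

wʊdtʊbdʊ

Substitution: /ɹ/ → /w/, giving /wdtʊbdʊ/.
The consonants /w/ cannot be parsed into a legal (C)(C)V(C) syllable (at most one coda consonant is licensed; onsets may contain at most 2 consonants).
Inserting the epenthetic vowel yields /w/ → /wʊ/.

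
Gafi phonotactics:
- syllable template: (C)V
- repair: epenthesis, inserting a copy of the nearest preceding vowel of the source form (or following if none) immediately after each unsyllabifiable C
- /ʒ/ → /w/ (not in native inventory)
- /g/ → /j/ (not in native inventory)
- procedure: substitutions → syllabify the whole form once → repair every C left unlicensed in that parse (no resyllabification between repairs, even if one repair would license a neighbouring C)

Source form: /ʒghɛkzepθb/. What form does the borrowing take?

wɛjɛhɛkɛzepeθebe

Substitution: /ʒ/ → /w/, /g/ → /j/, giving /wjhɛkzepθb/.
Under (C)V, the unsyllabifiable consonants are /w/, /j/, /k/, /p/, /θ/, /b/ (no codas are permitted; onsets are limited to one consonant).
Each unlicensed consonant becomes the onset of a new syllable: /w/ → /wɛ/, /j/ → /jɛ/, /k/ → /kɛ/, /p/ → /pe/, /θ/ → /θe/, /b/ → /be/.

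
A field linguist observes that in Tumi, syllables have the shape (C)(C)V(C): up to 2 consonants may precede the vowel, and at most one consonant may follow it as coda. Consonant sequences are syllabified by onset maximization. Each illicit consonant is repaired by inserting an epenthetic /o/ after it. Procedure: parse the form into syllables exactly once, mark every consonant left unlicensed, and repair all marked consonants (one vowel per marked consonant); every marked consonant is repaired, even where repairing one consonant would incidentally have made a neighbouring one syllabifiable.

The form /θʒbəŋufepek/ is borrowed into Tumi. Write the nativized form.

Under (C)(C)V(C), the unsyllabifiable consonants are /θ/ (at most one coda consonant is licensed; onsets may contain at most 2 consonants).
Each unlicensed consonant becomes the onset of a new syllable: /θ/ → /θo/.

θoʒbəŋufepek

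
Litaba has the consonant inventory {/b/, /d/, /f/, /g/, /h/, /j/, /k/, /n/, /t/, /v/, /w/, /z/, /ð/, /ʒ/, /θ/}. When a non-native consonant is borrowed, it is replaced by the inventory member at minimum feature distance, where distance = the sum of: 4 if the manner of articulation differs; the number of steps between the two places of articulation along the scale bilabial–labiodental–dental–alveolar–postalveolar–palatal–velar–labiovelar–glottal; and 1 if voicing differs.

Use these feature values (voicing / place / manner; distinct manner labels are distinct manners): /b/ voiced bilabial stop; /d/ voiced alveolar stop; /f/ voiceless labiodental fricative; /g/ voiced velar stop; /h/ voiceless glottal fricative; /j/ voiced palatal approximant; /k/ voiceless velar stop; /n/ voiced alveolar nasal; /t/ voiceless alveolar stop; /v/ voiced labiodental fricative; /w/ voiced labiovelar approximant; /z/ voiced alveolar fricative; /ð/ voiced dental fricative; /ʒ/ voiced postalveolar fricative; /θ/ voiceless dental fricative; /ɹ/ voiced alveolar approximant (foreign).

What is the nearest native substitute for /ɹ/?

/j/ is closest: same manner (approximant), place distance 2 (alveolar→palatal), same voicing; total 2. Next closest is /d/ at distance 4.

j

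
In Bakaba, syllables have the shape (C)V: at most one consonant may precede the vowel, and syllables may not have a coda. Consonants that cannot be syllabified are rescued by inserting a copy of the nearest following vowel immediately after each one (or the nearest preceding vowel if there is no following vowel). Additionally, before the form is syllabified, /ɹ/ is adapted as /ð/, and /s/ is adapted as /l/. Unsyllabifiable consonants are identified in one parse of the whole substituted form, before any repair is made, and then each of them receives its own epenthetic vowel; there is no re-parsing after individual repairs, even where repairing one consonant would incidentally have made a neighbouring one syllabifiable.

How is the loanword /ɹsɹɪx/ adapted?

ðɪlɪðɪxɪ

Substitution: /ɹ/ → /ð/, /s/ → /l/, giving /ðlðɪx/.
The consonants /ð/, /l/, /x/ cannot be parsed into a legal (C)V syllable (no codas are permitted; onsets are limited to one consonant).
Inserting the epenthetic vowel yields /ð/ → /ðɪ/, /l/ → /lɪ/, /x/ → /xɪ/.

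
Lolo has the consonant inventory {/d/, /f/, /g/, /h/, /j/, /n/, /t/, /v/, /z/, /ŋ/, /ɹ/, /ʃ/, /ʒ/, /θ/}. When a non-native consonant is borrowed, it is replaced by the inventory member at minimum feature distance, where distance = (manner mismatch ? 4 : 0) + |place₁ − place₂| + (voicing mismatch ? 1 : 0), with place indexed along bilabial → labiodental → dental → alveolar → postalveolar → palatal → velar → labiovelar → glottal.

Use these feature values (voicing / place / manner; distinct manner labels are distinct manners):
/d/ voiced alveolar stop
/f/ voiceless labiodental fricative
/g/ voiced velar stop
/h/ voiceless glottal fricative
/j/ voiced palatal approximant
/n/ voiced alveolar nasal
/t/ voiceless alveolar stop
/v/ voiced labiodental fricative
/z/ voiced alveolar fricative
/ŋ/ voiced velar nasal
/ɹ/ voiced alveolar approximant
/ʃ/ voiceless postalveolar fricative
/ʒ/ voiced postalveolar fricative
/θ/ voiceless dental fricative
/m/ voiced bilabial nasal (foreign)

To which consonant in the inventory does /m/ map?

n

/n/ is closest: same manner (nasal), place distance 3 (bilabial→alveolar), same voicing; total 3. Next closest is /v/ at distance 5.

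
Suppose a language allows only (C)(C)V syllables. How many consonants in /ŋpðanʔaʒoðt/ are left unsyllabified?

Syllabifying with onset maximization leaves /ŋ/, /ð/, /t/ stranded (no codas are permitted; onsets may contain at most 2 consonants).

3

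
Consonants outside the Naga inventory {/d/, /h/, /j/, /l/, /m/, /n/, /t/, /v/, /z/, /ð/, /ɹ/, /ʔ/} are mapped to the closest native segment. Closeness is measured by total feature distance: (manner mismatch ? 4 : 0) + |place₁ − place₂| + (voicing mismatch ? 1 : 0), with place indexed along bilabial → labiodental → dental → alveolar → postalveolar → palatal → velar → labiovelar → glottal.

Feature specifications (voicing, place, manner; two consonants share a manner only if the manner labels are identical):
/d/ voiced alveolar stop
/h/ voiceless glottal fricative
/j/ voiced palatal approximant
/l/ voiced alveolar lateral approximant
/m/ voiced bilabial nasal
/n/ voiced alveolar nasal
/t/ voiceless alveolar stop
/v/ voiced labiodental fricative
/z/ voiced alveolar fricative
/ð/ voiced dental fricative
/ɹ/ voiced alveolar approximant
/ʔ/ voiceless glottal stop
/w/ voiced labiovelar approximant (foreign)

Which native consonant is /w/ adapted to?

j

/j/ is closest: same manner (approximant), place distance 2 (labiovelar→palatal), same voicing; total 2. Next closest is /ɹ/ at distance 4.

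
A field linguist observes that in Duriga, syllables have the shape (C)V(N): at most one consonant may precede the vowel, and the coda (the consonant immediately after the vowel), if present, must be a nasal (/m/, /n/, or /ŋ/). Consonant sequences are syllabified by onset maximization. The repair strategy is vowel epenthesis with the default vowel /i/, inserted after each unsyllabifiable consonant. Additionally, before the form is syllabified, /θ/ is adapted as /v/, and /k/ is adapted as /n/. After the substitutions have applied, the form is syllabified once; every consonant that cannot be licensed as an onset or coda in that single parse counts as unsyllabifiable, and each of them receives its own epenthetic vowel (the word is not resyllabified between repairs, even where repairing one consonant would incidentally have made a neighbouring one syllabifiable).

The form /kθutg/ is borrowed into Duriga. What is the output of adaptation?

nivutigi

Substitution: /k/ → /n/, /θ/ → /v/, giving /nvutg/.
Syllabifying with onset maximization leaves /n/, /t/, /g/ stranded (only a nasal (/m/, /n/, or /ŋ/) is licensed in coda position; onsets are limited to one consonant).
Inserting the epenthetic vowel yields /n/ → /ni/, /t/ → /ti/, /g/ → /gi/.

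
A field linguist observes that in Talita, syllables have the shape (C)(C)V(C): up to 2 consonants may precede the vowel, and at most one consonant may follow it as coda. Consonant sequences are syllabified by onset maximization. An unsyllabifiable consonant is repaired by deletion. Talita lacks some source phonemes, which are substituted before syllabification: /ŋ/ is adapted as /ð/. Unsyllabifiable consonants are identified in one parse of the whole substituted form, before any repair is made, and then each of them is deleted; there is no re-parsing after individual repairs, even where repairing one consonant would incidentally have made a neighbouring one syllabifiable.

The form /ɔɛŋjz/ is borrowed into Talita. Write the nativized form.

ɔɛð

Substitution: /ŋ/ → /ð/, giving /ɔɛðjz/.
Syllabifying with onset maximization leaves /j/, /z/ stranded (at most one coda consonant is licensed; onsets may contain at most 2 consonants).
Deletion applies to /j/, /z/.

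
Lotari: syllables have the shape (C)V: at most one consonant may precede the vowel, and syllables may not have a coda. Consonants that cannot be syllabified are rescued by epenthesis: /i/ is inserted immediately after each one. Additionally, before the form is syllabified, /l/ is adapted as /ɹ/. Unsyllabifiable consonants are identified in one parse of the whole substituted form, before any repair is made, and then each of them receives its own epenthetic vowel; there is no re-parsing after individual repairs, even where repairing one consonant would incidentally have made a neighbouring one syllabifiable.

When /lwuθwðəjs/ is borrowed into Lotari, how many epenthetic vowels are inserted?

5

After substitution the input is /ɹwuθwðəjs/.
The unsyllabifiable consonants are /ɹ/, /θ/, /w/, /j/, /s/; each receives one epenthetic vowel.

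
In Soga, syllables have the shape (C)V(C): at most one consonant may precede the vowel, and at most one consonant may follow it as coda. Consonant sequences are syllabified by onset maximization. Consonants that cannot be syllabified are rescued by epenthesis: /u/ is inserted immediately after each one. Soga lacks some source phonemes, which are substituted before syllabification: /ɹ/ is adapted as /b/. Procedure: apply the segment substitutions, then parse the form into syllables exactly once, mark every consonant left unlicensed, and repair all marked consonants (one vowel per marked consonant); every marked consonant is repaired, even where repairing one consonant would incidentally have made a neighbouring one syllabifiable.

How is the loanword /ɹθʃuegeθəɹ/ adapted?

Substitution: /ɹ/ → /b/, giving /bθʃuegeθəb/.
The consonants /b/, /θ/ cannot be parsed into a legal (C)V(C) syllable (at most one coda consonant is licensed; onsets are limited to one consonant).
Each unlicensed consonant becomes the onset of a new syllable: /b/ → /bu/, /θ/ → /θu/.

buθuʃuegeθəb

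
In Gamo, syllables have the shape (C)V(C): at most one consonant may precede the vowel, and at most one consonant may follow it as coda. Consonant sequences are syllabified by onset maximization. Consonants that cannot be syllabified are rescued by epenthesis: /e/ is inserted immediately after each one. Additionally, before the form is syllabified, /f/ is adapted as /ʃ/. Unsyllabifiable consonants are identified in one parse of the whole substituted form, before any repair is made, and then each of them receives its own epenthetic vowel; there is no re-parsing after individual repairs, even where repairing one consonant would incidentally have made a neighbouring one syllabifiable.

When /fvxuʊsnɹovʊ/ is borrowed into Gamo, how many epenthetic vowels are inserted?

After substitution the input is /ʃvxuʊsnɹovʊ/.
The unsyllabifiable consonants are /ʃ/, /v/, /n/; each receives one epenthetic vowel.

3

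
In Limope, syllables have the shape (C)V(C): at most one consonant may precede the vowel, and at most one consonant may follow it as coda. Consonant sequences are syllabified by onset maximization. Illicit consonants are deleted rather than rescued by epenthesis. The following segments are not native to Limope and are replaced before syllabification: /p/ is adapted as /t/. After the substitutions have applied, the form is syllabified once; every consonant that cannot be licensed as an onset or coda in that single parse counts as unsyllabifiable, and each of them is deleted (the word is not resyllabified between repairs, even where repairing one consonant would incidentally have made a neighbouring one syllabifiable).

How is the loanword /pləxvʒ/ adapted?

ləx

Substitution: /p/ → /t/, giving /tləxvʒ/.
Under (C)V(C), the unsyllabifiable consonants are /t/, /v/, /ʒ/ (at most one coda consonant is licensed; onsets are limited to one consonant).
Deletion applies to /t/, /v/, /ʒ/.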